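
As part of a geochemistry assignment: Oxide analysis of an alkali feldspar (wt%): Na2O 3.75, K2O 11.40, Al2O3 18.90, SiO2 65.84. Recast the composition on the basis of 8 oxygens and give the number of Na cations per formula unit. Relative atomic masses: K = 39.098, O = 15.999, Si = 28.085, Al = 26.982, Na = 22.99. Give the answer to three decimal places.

0.330 Na apfu

Na2O (M=61.979): mol = 0.06050; Na = 0.12100, O = 0.06050.
K2O (M=94.195): mol = 0.12103; K = 0.24206, O = 0.12103.
Al2O3 (M=101.961): mol = 0.18536; Al = 0.37072, O = 0.55608.
SiO2 (M=60.083): mol = 1.09582; Si = 1.09582, O = 2.19164.
ΣO = 2.92925; factor = 8/ΣO = 2.73107.
Na apfu = 0.12100 × 2.73107 = 0.330.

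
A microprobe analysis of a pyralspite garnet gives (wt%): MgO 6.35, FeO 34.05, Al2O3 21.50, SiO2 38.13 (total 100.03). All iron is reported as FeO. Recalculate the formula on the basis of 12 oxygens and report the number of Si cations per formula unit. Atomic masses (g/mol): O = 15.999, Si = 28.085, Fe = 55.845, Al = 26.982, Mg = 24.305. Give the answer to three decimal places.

3.006 Si apfu

6.35 wt% MgO ÷ 40.304 g/mol = 0.15755 mol, giving 0.15755 Mg and 0.15755 O.
34.05 wt% FeO ÷ 71.844 g/mol = 0.47394 mol, giving 0.47394 Fe and 0.47394 O.
21.50 wt% Al2O3 ÷ 101.961 g/mol = 0.21086 mol, giving 0.42172 Al and 0.63258 O.
38.13 wt% SiO2 ÷ 60.083 g/mol = 0.63462 mol, giving 0.63462 Si and 1.26924 O.
Oxygen sums to 2.53331; scaling by 12/2.53331 = 4.73689 puts the formula on 12 O.
Si: 0.63462 × 4.73689 = 3.006 atoms per formula unit.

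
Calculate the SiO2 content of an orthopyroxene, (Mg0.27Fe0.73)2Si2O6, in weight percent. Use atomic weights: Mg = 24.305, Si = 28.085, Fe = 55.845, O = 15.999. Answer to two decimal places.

48.69 wt%

Formula mass = 246.822 g/mol.
2 Si → 2.0000 mol SiO2 per formula unit; M(SiO2) = 60.083, so SiO2 mass = 120.166 g.
120.166/246.822 × 100 = 48.69 wt%.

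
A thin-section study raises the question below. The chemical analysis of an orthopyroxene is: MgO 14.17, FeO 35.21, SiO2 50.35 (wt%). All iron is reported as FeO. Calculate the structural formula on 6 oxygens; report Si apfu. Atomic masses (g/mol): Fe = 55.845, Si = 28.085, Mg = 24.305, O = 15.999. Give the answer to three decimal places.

1.997 Si apfu

14.17 wt% MgO ÷ 40.304 g/mol = 0.35158 mol, giving 0.35158 Mg and 0.35158 O.
35.21 wt% FeO ÷ 71.844 g/mol = 0.49009 mol, giving 0.49009 Fe and 0.49009 O.
50.35 wt% SiO2 ÷ 60.083 g/mol = 0.83801 mol, giving 0.83801 Si and 1.67602 O.
Oxygen sums to 2.51769; scaling by 6/2.51769 = 2.38314 puts the formula on 6 O.
Si: 0.83801 × 2.38314 = 1.997 atoms per formula unit.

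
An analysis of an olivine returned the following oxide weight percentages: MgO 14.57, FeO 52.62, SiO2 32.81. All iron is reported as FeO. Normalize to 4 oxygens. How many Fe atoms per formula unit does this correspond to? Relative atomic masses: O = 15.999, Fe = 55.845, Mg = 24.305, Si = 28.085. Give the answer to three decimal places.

1.340 Fe apfu

MgO (M=40.304): mol = 0.36150; Mg = 0.36150, O = 0.36150.
FeO (M=71.844): mol = 0.73242; Fe = 0.73242, O = 0.73242.
SiO2 (M=60.083): mol = 0.54608; Si = 0.54608, O = 1.09216.
ΣO = 2.18608; factor = 4/ΣO = 1.82976.
Fe apfu = 0.73242 × 1.82976 = 1.340.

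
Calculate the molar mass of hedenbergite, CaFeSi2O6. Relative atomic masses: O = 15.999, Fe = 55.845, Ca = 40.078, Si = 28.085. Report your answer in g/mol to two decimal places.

248.09 g/mol

The formula mass is the sum 1*40.078 + 1*55.845 + 2*28.085 + 6*15.999.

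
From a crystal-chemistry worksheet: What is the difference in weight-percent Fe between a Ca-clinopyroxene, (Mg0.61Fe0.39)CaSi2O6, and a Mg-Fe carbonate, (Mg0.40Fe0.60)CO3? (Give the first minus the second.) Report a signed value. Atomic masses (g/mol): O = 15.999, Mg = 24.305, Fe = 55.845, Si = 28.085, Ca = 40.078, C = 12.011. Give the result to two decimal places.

Fe in (Mg0.61Fe0.39)CaSi2O6: molar mass 228.848 g/mol; 0.39×55.845 = 21.780 g → 9.52 wt%.
Fe in (Mg0.40Fe0.60)CO3: molar mass 103.237 g/mol; 0.60×55.845 = 33.507 g → 32.46 wt%.
Difference = 9.52 − 32.46 = -22.94 percentage points.

-22.94 percentage points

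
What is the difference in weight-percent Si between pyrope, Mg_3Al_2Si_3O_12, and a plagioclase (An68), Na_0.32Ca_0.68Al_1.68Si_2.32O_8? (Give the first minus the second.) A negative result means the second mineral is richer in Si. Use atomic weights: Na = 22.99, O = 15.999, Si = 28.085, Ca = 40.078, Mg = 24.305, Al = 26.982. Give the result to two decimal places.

-2.96 percentage points

Si in Mg_3Al_2Si_3O_12: molar mass 403.122 g/mol; 3×28.085 = 84.255 g → 20.90 wt%.
Si in Na_0.32Ca_0.68Al_1.68Si_2.32O_8: molar mass 273.089 g/mol; 2.32×28.085 = 65.157 g → 23.86 wt%.
Difference = 20.90 − 23.86 = -2.96 percentage points.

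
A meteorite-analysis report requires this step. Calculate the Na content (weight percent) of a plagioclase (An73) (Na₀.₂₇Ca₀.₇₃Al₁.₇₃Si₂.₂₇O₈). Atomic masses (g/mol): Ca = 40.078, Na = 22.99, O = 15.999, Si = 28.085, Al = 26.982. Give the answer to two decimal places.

M(Na₀.₂₇Ca₀.₇₃Al₁.₇₃Si₂.₂₇O₈) = 273.888 g/mol.
Na contributes 0.27 × 22.99 = 6.207 g per mole.
6.207/273.888 = 0.0227 → 2.27%.

2.27 weight percent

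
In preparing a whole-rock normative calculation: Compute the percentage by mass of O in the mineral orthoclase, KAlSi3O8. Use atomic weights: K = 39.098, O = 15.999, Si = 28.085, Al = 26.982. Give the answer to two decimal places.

Formula mass = 1·39.098 + 1·26.982 + 3·28.085 + 8·15.999 = 278.327 g/mol, of which 127.992 g is O.
So O makes up 127.992/278.327 = 0.4599 of the mass, i.e. 45.99%.

45.99 wt%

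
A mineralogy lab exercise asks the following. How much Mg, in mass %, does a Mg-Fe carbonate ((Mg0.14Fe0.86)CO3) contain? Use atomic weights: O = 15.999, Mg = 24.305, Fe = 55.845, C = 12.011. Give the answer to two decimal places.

3.05 mass %

M((Mg0.14Fe0.86)CO3) = 111.437 g/mol.
Mg contributes 0.14 × 24.305 = 3.403 g per mole.
3.403/111.437 = 0.0305 → 3.05%.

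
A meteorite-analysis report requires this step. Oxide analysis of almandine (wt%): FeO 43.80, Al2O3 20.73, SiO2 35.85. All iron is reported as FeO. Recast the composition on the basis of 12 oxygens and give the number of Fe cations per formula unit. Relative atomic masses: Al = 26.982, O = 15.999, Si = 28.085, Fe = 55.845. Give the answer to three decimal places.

3.032 Fe apfu

43.80 wt% FeO ÷ 71.844 g/mol = 0.60965 mol, giving 0.60965 Fe and 0.60965 O.
20.73 wt% Al2O3 ÷ 101.961 g/mol = 0.20331 mol, giving 0.40662 Al and 0.60993 O.
35.85 wt% SiO2 ÷ 60.083 g/mol = 0.59667 mol, giving 0.59667 Si and 1.19334 O.
Oxygen sums to 2.41292; scaling by 12/2.41292 = 4.97323 puts the formula on 12 O.
Fe: 0.60965 × 4.97323 = 3.032 atoms per formula unit.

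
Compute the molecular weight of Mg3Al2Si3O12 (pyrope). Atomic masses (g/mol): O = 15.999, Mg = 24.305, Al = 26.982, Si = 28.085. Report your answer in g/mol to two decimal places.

Mg: 3 × 24.305 = 72.9150
Al: 2 × 26.982 = 53.9640
Si: 3 × 28.085 = 84.2550
O: 12 × 15.999 = 191.9880
Summing the contributions gives the formula mass.

403.12 g/mol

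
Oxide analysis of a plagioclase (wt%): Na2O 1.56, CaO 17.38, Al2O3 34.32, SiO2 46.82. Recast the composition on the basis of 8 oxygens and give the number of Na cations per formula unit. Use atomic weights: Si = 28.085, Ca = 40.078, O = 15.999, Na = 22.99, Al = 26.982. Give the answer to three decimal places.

Na2O: 1.56/61.979 = 0.02517 mol → 0.05034 mol Na, 0.02517 mol O.
CaO: 17.38/56.077 = 0.30993 mol → 0.30993 mol Ca, 0.30993 mol O.
Al2O3: 34.32/101.961 = 0.33660 mol → 0.67320 mol Al, 1.00980 mol O.
SiO2: 46.82/60.083 = 0.77926 mol → 0.77926 mol Si, 1.55852 mol O.
Total oxygen = 2.90342 mol. Normalization factor = 8/2.90342 = 2.75537.
Na per 8 O = 0.05034 × 2.75537 = 0.139.

0.139 Na apfu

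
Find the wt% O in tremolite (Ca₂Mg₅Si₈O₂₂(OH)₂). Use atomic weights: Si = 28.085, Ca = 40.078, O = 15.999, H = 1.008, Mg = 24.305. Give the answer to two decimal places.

Molar mass of Ca₂Mg₅Si₈O₂₂(OH)₂: 2·40.078 + 5·24.305 + 8·28.085 + 24·15.999 + 2·1.008 = 812.353 g/mol.
Mass of O per formula unit: 24 × 15.999 = 383.976 g.
Weight fraction O = 383.976 / 812.353 = 0.4727.

47.27 wt%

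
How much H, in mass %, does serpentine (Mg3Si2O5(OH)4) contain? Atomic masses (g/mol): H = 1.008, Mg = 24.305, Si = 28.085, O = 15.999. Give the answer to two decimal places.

Molar mass of Mg3Si2O5(OH)4: 3·24.305 + 2·28.085 + 9·15.999 + 4·1.008 = 277.108 g/mol.
Mass of H per formula unit: 4 × 1.008 = 4.032 g.
Weight fraction H = 4.032 / 277.108 = 0.0146.

1.46 mass %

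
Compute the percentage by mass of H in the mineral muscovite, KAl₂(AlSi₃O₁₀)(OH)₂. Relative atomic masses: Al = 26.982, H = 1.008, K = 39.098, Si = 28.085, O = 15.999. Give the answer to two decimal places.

M(KAl₂(AlSi₃O₁₀)(OH)₂) = 398.303 g/mol.
H contributes 2 × 1.008 = 2.016 g per mole.
2.016/398.303 = 0.0051 → 0.51%.

0.51 mass %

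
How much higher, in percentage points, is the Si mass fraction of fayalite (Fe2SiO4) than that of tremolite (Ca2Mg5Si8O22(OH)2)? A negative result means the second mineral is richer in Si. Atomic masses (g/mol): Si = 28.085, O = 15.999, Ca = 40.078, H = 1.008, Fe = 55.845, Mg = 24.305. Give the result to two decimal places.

-13.88 percentage points

M(Fe2SiO4) = 203.771 g/mol, so wt% Si = 28.085/203.771 × 100 = 13.78%.
M(Ca2Mg5Si8O22(OH)2) = 812.353 g/mol, so wt% Si = 224.680/812.353 × 100 = 27.66%.
13.78 − 27.66 = -13.88 pp.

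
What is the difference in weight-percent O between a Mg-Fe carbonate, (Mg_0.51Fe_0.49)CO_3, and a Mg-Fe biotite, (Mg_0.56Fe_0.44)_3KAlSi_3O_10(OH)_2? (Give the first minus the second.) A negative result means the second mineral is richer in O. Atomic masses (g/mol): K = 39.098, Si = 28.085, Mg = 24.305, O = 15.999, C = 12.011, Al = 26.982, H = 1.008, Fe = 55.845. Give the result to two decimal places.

M((Mg_0.51Fe_0.49)CO_3) = 99.768 g/mol, so wt% O = 47.997/99.768 × 100 = 48.11%.
M((Mg_0.56Fe_0.44)_3KAlSi_3O_10(OH)_2) = 458.887 g/mol, so wt% O = 191.988/458.887 × 100 = 41.84%.
48.11 − 41.84 = 6.27 pp.

6.27 percentage points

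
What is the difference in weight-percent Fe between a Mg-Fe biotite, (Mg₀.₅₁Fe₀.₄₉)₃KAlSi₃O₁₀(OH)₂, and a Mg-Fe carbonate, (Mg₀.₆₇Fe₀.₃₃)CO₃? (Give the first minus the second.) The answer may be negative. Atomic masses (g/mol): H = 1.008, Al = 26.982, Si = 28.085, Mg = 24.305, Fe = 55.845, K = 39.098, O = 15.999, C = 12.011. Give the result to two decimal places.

M((Mg₀.₅₁Fe₀.₄₉)₃KAlSi₃O₁₀(OH)₂) = 463.618 g/mol, so wt% Fe = 82.092/463.618 × 100 = 17.71%.
M((Mg₀.₆₇Fe₀.₃₃)CO₃) = 94.721 g/mol, so wt% Fe = 18.429/94.721 × 100 = 19.46%.
17.71 − 19.46 = -1.75 pp.

-1.75 percentage points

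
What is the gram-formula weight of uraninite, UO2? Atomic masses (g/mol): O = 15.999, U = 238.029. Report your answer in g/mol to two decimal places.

270.03 g/mol

U: 1 × 238.029 = 238.0290
O: 2 × 15.999 = 31.9980
Summing the contributions gives the formula mass.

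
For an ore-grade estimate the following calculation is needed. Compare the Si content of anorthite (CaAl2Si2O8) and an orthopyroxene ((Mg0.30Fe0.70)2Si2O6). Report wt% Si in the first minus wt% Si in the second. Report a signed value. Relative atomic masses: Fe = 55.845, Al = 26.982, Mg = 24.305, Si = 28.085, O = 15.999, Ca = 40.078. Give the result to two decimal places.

-2.74 percentage points

M(CaAl2Si2O8) = 278.204 g/mol, so wt% Si = 56.170/278.204 × 100 = 20.19%.
M((Mg0.30Fe0.70)2Si2O6) = 244.930 g/mol, so wt% Si = 56.170/244.930 × 100 = 22.93%.
20.19 − 22.93 = -2.74 pp.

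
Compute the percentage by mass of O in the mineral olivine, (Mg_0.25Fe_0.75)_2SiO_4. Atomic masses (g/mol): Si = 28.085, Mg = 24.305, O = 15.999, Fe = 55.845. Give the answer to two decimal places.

Formula mass = 0.50*24.305 + 1.50*55.845 + 1*28.085 + 4*15.999 = 188.001 g/mol, of which 63.996 g is O.
So O makes up 63.996/188.001 = 0.3404 of the mass, i.e. 34.04%.

34.04 weight percent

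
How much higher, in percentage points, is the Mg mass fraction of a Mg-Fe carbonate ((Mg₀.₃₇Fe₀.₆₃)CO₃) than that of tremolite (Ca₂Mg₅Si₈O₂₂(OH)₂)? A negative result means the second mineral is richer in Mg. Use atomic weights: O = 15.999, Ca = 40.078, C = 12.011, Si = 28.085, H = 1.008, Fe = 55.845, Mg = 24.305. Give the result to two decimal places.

First mineral: 8.993 g Mg in 104.183 g formula = 8.63 wt% Mg.
Second mineral: 121.525 g Mg in 812.353 g formula = 14.96 wt% Mg.
8.63% − 14.96% gives a difference of -6.33 percentage points.

-6.33 percentage points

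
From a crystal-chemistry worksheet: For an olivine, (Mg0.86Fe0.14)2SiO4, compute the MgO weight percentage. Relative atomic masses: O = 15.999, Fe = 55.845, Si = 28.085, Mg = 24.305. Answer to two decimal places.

M((Mg0.86Fe0.14)2SiO4) = 149.522 g/mol; M(MgO) = 40.304 g/mol.
Moles MgO per formula unit = 1.72 Mg ÷ 1 = 1.7200.
MgO fraction = (1.7200 × 40.304) / 149.522 = 69.323/149.522 = 0.4636.

46.36 wt%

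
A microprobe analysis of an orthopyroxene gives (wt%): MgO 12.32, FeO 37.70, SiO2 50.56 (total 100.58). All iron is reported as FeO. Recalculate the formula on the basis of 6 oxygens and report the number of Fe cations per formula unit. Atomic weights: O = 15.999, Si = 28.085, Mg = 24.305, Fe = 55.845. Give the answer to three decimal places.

MgO (M=40.304): mol = 0.30568; Mg = 0.30568, O = 0.30568.
FeO (M=71.844): mol = 0.52475; Fe = 0.52475, O = 0.52475.
SiO2 (M=60.083): mol = 0.84150; Si = 0.84150, O = 1.68300.
ΣO = 2.51343; factor = 6/ΣO = 2.38718.
Fe apfu = 0.52475 × 2.38718 = 1.253.

1.253 Fe apfu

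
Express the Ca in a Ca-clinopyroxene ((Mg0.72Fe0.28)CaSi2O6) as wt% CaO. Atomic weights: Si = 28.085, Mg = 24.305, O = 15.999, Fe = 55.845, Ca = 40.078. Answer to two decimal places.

Formula mass = 225.378 g/mol.
1 Ca → 1.0000 mol CaO per formula unit; M(CaO) = 56.077, so CaO mass = 56.077 g.
56.077/225.378 × 100 = 24.88 wt%.

24.88 wt%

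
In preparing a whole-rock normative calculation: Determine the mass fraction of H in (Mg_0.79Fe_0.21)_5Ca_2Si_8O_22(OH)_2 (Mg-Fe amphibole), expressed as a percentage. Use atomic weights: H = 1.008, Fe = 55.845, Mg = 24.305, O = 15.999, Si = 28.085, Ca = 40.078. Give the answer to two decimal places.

0.24 mass %

Molar mass of (Mg_0.79Fe_0.21)_5Ca_2Si_8O_22(OH)_2: 3.95×24.305 + 1.05×55.845 + 2×40.078 + 8×28.085 + 24×15.999 + 2×1.008 = 845.470 g/mol.
Mass of H per formula unit: 2 × 1.008 = 2.016 g.
Weight fraction H = 2.016 / 845.470 = 0.0024.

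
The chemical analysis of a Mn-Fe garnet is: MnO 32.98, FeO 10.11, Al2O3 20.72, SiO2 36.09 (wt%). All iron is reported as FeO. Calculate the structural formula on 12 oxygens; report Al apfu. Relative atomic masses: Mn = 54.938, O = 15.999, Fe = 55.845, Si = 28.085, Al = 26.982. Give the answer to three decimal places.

2.018 Al apfu

MnO (M=70.937): mol = 0.46492; Mn = 0.46492, O = 0.46492.
FeO (M=71.844): mol = 0.14072; Fe = 0.14072, O = 0.14072.
Al2O3 (M=101.961): mol = 0.20321; Al = 0.40642, O = 0.60963.
SiO2 (M=60.083): mol = 0.60067; Si = 0.60067, O = 1.20134.
ΣO = 2.41661; factor = 12/ΣO = 4.96563.
Al apfu = 0.40642 × 4.96563 = 2.018.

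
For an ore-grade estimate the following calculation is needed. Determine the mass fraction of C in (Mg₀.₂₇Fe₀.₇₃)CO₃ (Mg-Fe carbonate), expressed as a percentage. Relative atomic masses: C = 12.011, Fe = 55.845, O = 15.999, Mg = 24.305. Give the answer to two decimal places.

M((Mg₀.₂₇Fe₀.₇₃)CO₃) = 107.337 g/mol.
C contributes 1 × 12.011 = 12.011 g per mole.
12.011/107.337 = 0.1119 → 11.19%.

11.19 wt%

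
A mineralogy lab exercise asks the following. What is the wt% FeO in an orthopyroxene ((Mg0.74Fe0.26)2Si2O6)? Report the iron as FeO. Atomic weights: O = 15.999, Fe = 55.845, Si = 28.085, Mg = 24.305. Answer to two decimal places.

17.20 wt%

Molar mass of (Mg0.74Fe0.26)2Si2O6 = 1.48·24.305 + 0.52·55.845 + 2·28.085 + 6·15.999 = 217.175 g/mol.
Each formula unit contains 0.52 Fe, equivalent to 0.52/1 = 0.5200 mol FeO.
M(FeO) = 1×55.845 + 1×15.999 = 71.844 g/mol.
Mass of FeO per formula unit = 0.5200 × 71.844 = 37.359 g.
FeO wt% = 37.359 / 217.175 × 100 = 17.20%.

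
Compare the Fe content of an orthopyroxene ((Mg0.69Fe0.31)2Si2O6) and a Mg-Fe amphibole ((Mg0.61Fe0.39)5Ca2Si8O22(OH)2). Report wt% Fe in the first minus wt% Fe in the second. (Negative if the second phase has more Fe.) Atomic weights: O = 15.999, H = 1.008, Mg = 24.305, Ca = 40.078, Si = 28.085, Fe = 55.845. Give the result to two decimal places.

M((Mg0.69Fe0.31)2Si2O6) = 220.329 g/mol, so wt% Fe = 34.624/220.329 × 100 = 15.71%.
M((Mg0.61Fe0.39)5Ca2Si8O22(OH)2) = 873.856 g/mol, so wt% Fe = 108.898/873.856 × 100 = 12.46%.
15.71 − 12.46 = 3.25 pp.

3.25 percentage points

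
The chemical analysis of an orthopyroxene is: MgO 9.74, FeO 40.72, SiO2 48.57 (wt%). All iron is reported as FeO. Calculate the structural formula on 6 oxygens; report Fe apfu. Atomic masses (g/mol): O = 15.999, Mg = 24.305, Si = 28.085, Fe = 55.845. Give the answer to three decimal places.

1.402 Fe apfu

9.74 wt% MgO ÷ 40.304 g/mol = 0.24166 mol, giving 0.24166 Mg and 0.24166 O.
40.72 wt% FeO ÷ 71.844 g/mol = 0.56678 mol, giving 0.56678 Fe and 0.56678 O.
48.57 wt% SiO2 ÷ 60.083 g/mol = 0.80838 mol, giving 0.80838 Si and 1.61676 O.
Oxygen sums to 2.42520; scaling by 6/2.42520 = 2.47402 puts the formula on 6 O.
Fe: 0.56678 × 2.47402 = 1.402 atoms per formula unit.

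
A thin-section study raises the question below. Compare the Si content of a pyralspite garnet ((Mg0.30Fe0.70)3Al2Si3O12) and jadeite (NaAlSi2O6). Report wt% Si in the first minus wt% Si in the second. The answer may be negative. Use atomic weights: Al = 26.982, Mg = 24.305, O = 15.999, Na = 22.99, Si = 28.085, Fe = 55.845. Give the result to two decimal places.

Si in (Mg0.30Fe0.70)3Al2Si3O12: molar mass 469.356 g/mol; 3×28.085 = 84.255 g → 17.95 wt%.
Si in NaAlSi2O6: molar mass 202.136 g/mol; 2×28.085 = 56.170 g → 27.79 wt%.
Difference = 17.95 − 27.79 = -9.84 percentage points.

-9.84 percentage points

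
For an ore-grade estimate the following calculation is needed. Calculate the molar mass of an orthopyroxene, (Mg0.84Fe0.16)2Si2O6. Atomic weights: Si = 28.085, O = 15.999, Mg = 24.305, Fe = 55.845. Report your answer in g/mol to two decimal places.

The formula mass is the sum 1.68×24.305 + 0.32×55.845 + 2×28.085 + 6×15.999.

210.87 g/mol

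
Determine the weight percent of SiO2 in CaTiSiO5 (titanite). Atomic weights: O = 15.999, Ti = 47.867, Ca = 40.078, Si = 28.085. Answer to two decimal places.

30.65 wt%

M(CaTiSiO5) = 196.025 g/mol; M(SiO2) = 60.083 g/mol.
Moles SiO2 per formula unit = 1 Si ÷ 1 = 1.0000.
SiO2 fraction = (1.0000 × 60.083) / 196.025 = 60.083/196.025 = 0.3065.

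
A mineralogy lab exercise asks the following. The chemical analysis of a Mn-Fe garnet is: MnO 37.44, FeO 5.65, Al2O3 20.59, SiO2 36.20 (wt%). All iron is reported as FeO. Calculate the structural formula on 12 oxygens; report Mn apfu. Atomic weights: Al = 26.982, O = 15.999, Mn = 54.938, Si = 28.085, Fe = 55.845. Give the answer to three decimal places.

37.44 wt% MnO ÷ 70.937 g/mol = 0.52779 mol, giving 0.52779 Mn and 0.52779 O.
5.65 wt% FeO ÷ 71.844 g/mol = 0.07864 mol, giving 0.07864 Fe and 0.07864 O.
20.59 wt% Al2O3 ÷ 101.961 g/mol = 0.20194 mol, giving 0.40388 Al and 0.60582 O.
36.20 wt% SiO2 ÷ 60.083 g/mol = 0.60250 mol, giving 0.60250 Si and 1.20500 O.
Oxygen sums to 2.41725; scaling by 12/2.41725 = 4.96432 puts the formula on 12 O.
Mn: 0.52779 × 4.96432 = 2.620 atoms per formula unit.

2.620 Mn apfu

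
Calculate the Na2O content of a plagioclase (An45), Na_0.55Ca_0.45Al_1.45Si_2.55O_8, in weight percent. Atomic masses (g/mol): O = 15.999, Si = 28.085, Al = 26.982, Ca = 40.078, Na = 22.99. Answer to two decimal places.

Formula mass = 269.412 g/mol.
0.55 Na → 0.2750 mol Na2O per formula unit; M(Na2O) = 61.979, so Na2O mass = 17.044 g.
17.044/269.412 × 100 = 6.33 wt%.

6.33 wt%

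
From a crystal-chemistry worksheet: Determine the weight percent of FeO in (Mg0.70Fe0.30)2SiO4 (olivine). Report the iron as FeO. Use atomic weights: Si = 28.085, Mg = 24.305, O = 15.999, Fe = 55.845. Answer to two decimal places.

27.01 wt%

M((Mg0.70Fe0.30)2SiO4) = 159.615 g/mol; M(FeO) = 71.844 g/mol.
Moles FeO per formula unit = 0.60 Fe ÷ 1 = 0.6000.
FeO fraction = (0.6000 × 71.844) / 159.615 = 43.106/159.615 = 0.2701.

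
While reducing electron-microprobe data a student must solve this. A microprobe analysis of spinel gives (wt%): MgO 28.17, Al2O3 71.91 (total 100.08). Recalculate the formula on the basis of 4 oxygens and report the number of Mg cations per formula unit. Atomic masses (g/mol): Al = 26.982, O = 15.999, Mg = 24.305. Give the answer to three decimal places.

28.17 wt% MgO ÷ 40.304 g/mol = 0.69894 mol, giving 0.69894 Mg and 0.69894 O.
71.91 wt% Al2O3 ÷ 101.961 g/mol = 0.70527 mol, giving 1.41054 Al and 2.11581 O.
Oxygen sums to 2.81475; scaling by 4/2.81475 = 1.42109 puts the formula on 4 O.
Mg: 0.69894 × 1.42109 = 0.993 atoms per formula unit.

0.993 Mg apfu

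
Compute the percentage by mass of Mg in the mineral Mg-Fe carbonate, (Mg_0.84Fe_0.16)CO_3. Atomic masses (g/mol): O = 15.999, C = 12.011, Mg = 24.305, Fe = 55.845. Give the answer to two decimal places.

Molar mass of (Mg_0.84Fe_0.16)CO_3: 0.84*24.305 + 0.16*55.845 + 1*12.011 + 3*15.999 = 89.359 g/mol.
Mass of Mg per formula unit: 0.84 × 24.305 = 20.416 g.
Weight fraction Mg = 20.416 / 89.359 = 0.2285.

22.85 mass %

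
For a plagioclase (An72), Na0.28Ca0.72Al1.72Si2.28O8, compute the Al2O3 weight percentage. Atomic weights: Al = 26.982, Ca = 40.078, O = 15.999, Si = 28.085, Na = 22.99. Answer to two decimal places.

32.03 wt%

Formula mass = 273.728 g/mol.
1.72 Al → 0.8600 mol Al2O3 per formula unit; M(Al2O3) = 101.961, so Al2O3 mass = 87.686 g.
87.686/273.728 × 100 = 32.03 wt%.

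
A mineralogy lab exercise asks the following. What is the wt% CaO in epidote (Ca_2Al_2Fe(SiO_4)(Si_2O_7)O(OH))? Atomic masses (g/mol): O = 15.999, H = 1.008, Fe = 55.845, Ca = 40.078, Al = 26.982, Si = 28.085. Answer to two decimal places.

23.21 wt%

Molar mass of Ca_2Al_2Fe(SiO_4)(Si_2O_7)O(OH) = 2·40.078 + 2·26.982 + 1·55.845 + 3·28.085 + 13·15.999 + 1·1.008 = 483.215 g/mol.
Each formula unit contains 2 Ca, equivalent to 2/1 = 2.0000 mol CaO.
M(CaO) = 1×40.078 + 1×15.999 = 56.077 g/mol.
Mass of CaO per formula unit = 2.0000 × 56.077 = 112.154 g.
CaO wt% = 112.154 / 483.215 × 100 = 23.21%.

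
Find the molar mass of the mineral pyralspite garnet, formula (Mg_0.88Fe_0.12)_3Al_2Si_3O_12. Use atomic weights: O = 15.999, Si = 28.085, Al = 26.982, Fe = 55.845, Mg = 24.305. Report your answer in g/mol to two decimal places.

M = 2.64(24.305) + 0.36(55.845) + 2(26.982) + 3(28.085) + 12(15.999)

414.48 g/mol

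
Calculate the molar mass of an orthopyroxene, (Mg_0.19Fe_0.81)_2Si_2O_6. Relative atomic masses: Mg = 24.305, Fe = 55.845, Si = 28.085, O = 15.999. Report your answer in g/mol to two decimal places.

251.87 g/mol

Mg: 0.38 × 24.305 = 9.2359
Fe: 1.62 × 55.845 = 90.4689
Si: 2 × 28.085 = 56.1700
O: 6 × 15.999 = 95.9940
Summing the contributions gives the formula mass.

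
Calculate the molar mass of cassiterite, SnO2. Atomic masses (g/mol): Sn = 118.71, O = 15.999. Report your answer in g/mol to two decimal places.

150.71 g/mol

Sn: 1 × 118.71 = 118.7100
O: 2 × 15.999 = 31.9980
Summing the contributions gives the formula mass.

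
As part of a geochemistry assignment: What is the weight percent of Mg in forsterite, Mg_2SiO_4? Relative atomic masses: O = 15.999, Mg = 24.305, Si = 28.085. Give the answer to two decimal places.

Molar mass of Mg_2SiO_4: 2×24.305 + 1×28.085 + 4×15.999 = 140.691 g/mol.
Mass of Mg per formula unit: 2 × 24.305 = 48.610 g.
Weight fraction Mg = 48.610 / 140.691 = 0.3455.

34.55 mass %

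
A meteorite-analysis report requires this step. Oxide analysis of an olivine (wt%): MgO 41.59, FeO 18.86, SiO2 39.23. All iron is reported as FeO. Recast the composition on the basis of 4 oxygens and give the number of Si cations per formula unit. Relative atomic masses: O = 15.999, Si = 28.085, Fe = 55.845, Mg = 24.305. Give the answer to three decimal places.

1.004 Si apfu

41.59 wt% MgO ÷ 40.304 g/mol = 1.03191 mol, giving 1.03191 Mg and 1.03191 O.
18.86 wt% FeO ÷ 71.844 g/mol = 0.26251 mol, giving 0.26251 Fe and 0.26251 O.
39.23 wt% SiO2 ÷ 60.083 g/mol = 0.65293 mol, giving 0.65293 Si and 1.30586 O.
Oxygen sums to 2.60028; scaling by 4/2.60028 = 1.53830 puts the formula on 4 O.
Si: 0.65293 × 1.53830 = 1.004 atoms per formula unit.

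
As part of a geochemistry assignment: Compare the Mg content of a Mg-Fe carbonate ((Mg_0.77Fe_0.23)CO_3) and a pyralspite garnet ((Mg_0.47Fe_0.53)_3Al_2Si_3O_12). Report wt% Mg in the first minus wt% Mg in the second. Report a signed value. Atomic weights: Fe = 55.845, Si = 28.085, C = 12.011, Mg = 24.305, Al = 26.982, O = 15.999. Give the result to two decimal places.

Mg in (Mg_0.77Fe_0.23)CO_3: molar mass 91.567 g/mol; 0.77×24.305 = 18.715 g → 20.44 wt%.
Mg in (Mg_0.47Fe_0.53)_3Al_2Si_3O_12: molar mass 453.271 g/mol; 1.41×24.305 = 34.270 g → 7.56 wt%.
Difference = 20.44 − 7.56 = 12.88 percentage points.

12.88 percentage points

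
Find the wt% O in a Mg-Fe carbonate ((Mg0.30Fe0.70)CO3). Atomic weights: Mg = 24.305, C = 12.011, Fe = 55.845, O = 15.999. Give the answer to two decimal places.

45.11 mass %

Molar mass of (Mg0.30Fe0.70)CO3: 0.30*24.305 + 0.70*55.845 + 1*12.011 + 3*15.999 = 106.391 g/mol.
Mass of O per formula unit: 3 × 15.999 = 47.997 g.
Weight fraction O = 47.997 / 106.391 = 0.4511.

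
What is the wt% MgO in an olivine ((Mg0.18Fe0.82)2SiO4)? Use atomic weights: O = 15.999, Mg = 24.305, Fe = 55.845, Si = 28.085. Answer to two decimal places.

Molar mass of (Mg0.18Fe0.82)2SiO4 = 0.36*24.305 + 1.64*55.845 + 1*28.085 + 4*15.999 = 192.417 g/mol.
Each formula unit contains 0.36 Mg, equivalent to 0.36/1 = 0.3600 mol MgO.
M(MgO) = 1×24.305 + 1×15.999 = 40.304 g/mol.
Mass of MgO per formula unit = 0.3600 × 40.304 = 14.509 g.
MgO wt% = 14.509 / 192.417 × 100 = 7.54%.

7.54 wt%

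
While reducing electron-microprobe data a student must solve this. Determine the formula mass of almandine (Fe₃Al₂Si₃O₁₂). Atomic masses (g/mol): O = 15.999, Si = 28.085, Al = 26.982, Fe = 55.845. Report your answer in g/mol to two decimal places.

497.74 g/mol

M = 3·55.845 + 2·26.982 + 3·28.085 + 12·15.999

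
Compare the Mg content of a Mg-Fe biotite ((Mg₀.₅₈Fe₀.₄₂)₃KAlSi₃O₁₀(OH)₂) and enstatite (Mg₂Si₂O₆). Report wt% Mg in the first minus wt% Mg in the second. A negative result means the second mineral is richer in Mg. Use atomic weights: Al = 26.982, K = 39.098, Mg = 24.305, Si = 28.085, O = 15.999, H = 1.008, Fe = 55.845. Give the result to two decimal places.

-14.96 percentage points

First mineral: 42.291 g Mg in 456.994 g formula = 9.25 wt% Mg.
Second mineral: 48.610 g Mg in 200.774 g formula = 24.21 wt% Mg.
9.25% − 24.21% gives a difference of -14.96 percentage points.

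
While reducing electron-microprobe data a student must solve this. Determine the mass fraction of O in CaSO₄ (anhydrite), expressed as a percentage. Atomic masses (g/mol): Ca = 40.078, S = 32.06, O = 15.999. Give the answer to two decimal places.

M(CaSO₄) = 136.134 g/mol.
O contributes 4 × 15.999 = 63.996 g per mole.
63.996/136.134 = 0.4701 → 47.01%.

47.01 weight percent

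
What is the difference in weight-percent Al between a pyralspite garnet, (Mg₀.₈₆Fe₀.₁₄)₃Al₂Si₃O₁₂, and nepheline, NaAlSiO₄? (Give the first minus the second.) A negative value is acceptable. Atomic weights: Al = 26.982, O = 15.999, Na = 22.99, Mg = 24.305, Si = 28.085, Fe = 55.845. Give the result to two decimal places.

-6.03 percentage points

First mineral: 53.964 g Al in 416.369 g formula = 12.96 wt% Al.
Second mineral: 26.982 g Al in 142.053 g formula = 18.99 wt% Al.
12.96% − 18.99% gives a difference of -6.03 percentage points.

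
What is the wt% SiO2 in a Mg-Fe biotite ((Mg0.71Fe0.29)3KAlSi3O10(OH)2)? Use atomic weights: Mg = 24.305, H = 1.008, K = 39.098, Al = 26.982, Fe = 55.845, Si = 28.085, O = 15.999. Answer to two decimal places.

40.53 wt%

Formula mass = 444.694 g/mol.
3 Si → 3.0000 mol SiO2 per formula unit; M(SiO2) = 60.083, so SiO2 mass = 180.249 g.
180.249/444.694 × 100 = 40.53 wt%.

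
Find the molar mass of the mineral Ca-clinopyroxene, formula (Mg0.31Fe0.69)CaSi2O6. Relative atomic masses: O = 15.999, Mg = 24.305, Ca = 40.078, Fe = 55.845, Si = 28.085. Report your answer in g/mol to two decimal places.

238.31 g/mol

M = 0.31×24.305 + 0.69×55.845 + 1×40.078 + 2×28.085 + 6×15.999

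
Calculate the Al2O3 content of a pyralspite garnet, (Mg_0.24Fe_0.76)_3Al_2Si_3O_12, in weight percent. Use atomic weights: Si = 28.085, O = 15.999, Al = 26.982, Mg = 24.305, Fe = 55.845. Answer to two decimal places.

M((Mg_0.24Fe_0.76)_3Al_2Si_3O_12) = 475.033 g/mol; M(Al2O3) = 101.961 g/mol.
Moles Al2O3 per formula unit = 2 Al ÷ 2 = 1.0000.
Al2O3 fraction = (1.0000 × 101.961) / 475.033 = 101.961/475.033 = 0.2146.

21.46 wt%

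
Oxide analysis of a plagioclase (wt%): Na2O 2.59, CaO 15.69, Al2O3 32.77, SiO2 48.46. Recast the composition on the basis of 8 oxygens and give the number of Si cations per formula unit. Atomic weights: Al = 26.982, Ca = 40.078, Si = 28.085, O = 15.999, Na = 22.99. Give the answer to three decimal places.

2.59 wt% Na2O ÷ 61.979 g/mol = 0.04179 mol, giving 0.08358 Na and 0.04179 O.
15.69 wt% CaO ÷ 56.077 g/mol = 0.27979 mol, giving 0.27979 Ca and 0.27979 O.
32.77 wt% Al2O3 ÷ 101.961 g/mol = 0.32140 mol, giving 0.64280 Al and 0.96420 O.
48.46 wt% SiO2 ÷ 60.083 g/mol = 0.80655 mol, giving 0.80655 Si and 1.61310 O.
Oxygen sums to 2.89888; scaling by 8/2.89888 = 2.75969 puts the formula on 8 O.
Si: 0.80655 × 2.75969 = 2.226 atoms per formula unit.

2.226 Si apfu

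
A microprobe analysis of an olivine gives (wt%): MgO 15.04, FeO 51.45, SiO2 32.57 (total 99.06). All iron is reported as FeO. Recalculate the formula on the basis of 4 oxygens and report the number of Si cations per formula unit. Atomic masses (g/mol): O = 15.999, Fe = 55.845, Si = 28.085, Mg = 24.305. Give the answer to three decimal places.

0.998 Si apfu

MgO: 15.04/40.304 = 0.37316 mol → 0.37316 mol Mg, 0.37316 mol O.
FeO: 51.45/71.844 = 0.71613 mol → 0.71613 mol Fe, 0.71613 mol O.
SiO2: 32.57/60.083 = 0.54208 mol → 0.54208 mol Si, 1.08416 mol O.
Total oxygen = 2.17345 mol. Normalization factor = 4/2.17345 = 1.84039.
Si per 4 O = 0.54208 × 1.84039 = 0.998.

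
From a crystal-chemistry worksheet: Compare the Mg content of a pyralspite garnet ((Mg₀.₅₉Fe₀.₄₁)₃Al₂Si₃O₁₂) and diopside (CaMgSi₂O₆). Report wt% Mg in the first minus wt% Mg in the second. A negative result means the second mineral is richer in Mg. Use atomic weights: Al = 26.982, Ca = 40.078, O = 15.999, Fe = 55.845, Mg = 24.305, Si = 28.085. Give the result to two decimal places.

-1.49 percentage points

M((Mg₀.₅₉Fe₀.₄₁)₃Al₂Si₃O₁₂) = 441.916 g/mol, so wt% Mg = 43.020/441.916 × 100 = 9.73%.
M(CaMgSi₂O₆) = 216.547 g/mol, so wt% Mg = 24.305/216.547 × 100 = 11.22%.
9.73 − 11.22 = -1.49 pp.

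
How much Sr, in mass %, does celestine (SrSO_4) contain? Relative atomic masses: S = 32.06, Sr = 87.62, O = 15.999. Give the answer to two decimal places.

47.70 mass %

Molar mass of SrSO_4: 1*87.62 + 1*32.06 + 4*15.999 = 183.676 g/mol.
Mass of Sr per formula unit: 1 × 87.62 = 87.620 g.
Weight fraction Sr = 87.620 / 183.676 = 0.4770.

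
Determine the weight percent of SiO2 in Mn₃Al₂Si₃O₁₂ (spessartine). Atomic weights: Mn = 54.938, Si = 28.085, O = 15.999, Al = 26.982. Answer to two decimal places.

36.41 wt%

M(Mn₃Al₂Si₃O₁₂) = 495.021 g/mol; M(SiO2) = 60.083 g/mol.
Moles SiO2 per formula unit = 3 Si ÷ 1 = 3.0000.
SiO2 fraction = (3.0000 × 60.083) / 495.021 = 180.249/495.021 = 0.3641.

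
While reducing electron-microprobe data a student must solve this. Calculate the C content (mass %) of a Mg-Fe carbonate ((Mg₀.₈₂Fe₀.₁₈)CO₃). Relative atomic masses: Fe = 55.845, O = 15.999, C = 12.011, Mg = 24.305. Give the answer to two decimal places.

13.35 mass %

Molar mass of (Mg₀.₈₂Fe₀.₁₈)CO₃: 0.82×24.305 + 0.18×55.845 + 1×12.011 + 3×15.999 = 89.990 g/mol.
Mass of C per formula unit: 1 × 12.011 = 12.011 g.
Weight fraction C = 12.011 / 89.990 = 0.1335.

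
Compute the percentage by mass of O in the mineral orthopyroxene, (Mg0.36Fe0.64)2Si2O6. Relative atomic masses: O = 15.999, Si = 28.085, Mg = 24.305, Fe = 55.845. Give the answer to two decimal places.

39.81 wt%

M((Mg0.36Fe0.64)2Si2O6) = 241.145 g/mol.
O contributes 6 × 15.999 = 95.994 g per mole.
95.994/241.145 = 0.3981 → 39.81%.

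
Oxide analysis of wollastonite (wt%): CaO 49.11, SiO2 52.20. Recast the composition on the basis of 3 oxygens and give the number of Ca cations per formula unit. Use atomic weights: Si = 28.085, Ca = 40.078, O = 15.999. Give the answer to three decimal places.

1.005 Ca apfu

CaO: 49.11/56.077 = 0.87576 mol → 0.87576 mol Ca, 0.87576 mol O.
SiO2: 52.20/60.083 = 0.86880 mol → 0.86880 mol Si, 1.73760 mol O.
Total oxygen = 2.61336 mol. Normalization factor = 3/2.61336 = 1.14795.
Ca per 3 O = 0.87576 × 1.14795 = 1.005.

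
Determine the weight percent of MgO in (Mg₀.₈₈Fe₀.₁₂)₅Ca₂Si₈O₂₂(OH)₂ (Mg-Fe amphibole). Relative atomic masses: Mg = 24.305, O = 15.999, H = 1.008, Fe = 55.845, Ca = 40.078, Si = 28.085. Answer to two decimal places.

Formula mass = 831.277 g/mol.
4.40 Mg → 4.4000 mol MgO per formula unit; M(MgO) = 40.304, so MgO mass = 177.338 g.
177.338/831.277 × 100 = 21.33 wt%.

21.33 wt%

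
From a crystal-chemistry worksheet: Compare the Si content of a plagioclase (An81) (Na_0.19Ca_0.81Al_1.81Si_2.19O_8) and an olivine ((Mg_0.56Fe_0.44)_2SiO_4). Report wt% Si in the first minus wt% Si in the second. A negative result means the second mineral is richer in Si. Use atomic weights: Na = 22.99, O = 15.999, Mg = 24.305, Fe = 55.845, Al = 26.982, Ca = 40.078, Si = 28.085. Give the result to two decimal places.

5.68 percentage points

First mineral: 61.506 g Si in 275.167 g formula = 22.35 wt% Si.
Second mineral: 28.085 g Si in 168.446 g formula = 16.67 wt% Si.
22.35% − 16.67% gives a difference of 5.68 percentage points.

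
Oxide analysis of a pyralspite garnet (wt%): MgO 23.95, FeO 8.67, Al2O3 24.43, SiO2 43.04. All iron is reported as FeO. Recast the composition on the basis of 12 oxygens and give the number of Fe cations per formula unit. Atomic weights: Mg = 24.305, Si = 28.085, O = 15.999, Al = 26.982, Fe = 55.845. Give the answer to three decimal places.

MgO (M=40.304): mol = 0.59423; Mg = 0.59423, O = 0.59423.
FeO (M=71.844): mol = 0.12068; Fe = 0.12068, O = 0.12068.
Al2O3 (M=101.961): mol = 0.23960; Al = 0.47920, O = 0.71880.
SiO2 (M=60.083): mol = 0.71634; Si = 0.71634, O = 1.43268.
ΣO = 2.86639; factor = 12/ΣO = 4.18645.
Fe apfu = 0.12068 × 4.18645 = 0.505.

0.505 Fe apfu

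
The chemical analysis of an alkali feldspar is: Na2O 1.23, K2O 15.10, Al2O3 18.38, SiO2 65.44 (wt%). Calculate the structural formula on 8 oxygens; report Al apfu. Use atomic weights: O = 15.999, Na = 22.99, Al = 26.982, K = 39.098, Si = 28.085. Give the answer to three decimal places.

0.995 Al apfu

Na2O: 1.23/61.979 = 0.01985 mol → 0.03970 mol Na, 0.01985 mol O.
K2O: 15.10/94.195 = 0.16031 mol → 0.32062 mol K, 0.16031 mol O.
Al2O3: 18.38/101.961 = 0.18027 mol → 0.36054 mol Al, 0.54081 mol O.
SiO2: 65.44/60.083 = 1.08916 mol → 1.08916 mol Si, 2.17832 mol O.
Total oxygen = 2.89929 mol. Normalization factor = 8/2.89929 = 2.75930.
Al per 8 O = 0.36054 × 2.75930 = 0.995.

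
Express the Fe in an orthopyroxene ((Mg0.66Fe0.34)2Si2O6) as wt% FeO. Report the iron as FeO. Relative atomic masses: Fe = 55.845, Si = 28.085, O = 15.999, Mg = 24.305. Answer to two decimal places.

21.98 wt%

Molar mass of (Mg0.66Fe0.34)2Si2O6 = 1.32·24.305 + 0.68·55.845 + 2·28.085 + 6·15.999 = 222.221 g/mol.
Each formula unit contains 0.68 Fe, equivalent to 0.68/1 = 0.6800 mol FeO.
M(FeO) = 1×55.845 + 1×15.999 = 71.844 g/mol.
Mass of FeO per formula unit = 0.6800 × 71.844 = 48.854 g.
FeO wt% = 48.854 / 222.221 × 100 = 21.98%.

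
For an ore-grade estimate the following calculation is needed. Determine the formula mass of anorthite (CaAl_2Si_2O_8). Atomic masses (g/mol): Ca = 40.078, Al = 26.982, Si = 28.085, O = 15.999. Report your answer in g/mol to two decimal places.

278.20 g/mol

Ca: 1 × 40.078 = 40.0780
Al: 2 × 26.982 = 53.9640
Si: 2 × 28.085 = 56.1700
O: 8 × 15.999 = 127.9920
Summing the contributions gives the formula mass.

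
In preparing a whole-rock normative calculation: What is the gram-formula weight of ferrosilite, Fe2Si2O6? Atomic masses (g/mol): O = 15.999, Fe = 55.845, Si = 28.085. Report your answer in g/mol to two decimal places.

263.85 g/mol

M = 2×55.845 + 2×28.085 + 6×15.999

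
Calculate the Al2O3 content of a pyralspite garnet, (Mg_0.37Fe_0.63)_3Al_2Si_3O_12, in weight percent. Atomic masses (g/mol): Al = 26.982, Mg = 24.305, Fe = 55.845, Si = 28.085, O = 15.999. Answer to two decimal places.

22.03 wt%

Formula mass = 462.733 g/mol.
2 Al → 1.0000 mol Al2O3 per formula unit; M(Al2O3) = 101.961, so Al2O3 mass = 101.961 g.
101.961/462.733 × 100 = 22.03 wt%.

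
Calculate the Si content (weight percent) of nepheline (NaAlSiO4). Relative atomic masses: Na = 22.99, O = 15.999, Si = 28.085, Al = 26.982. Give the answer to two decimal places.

19.77 weight percent

M(NaAlSiO4) = 142.053 g/mol.
Si contributes 1 × 28.085 = 28.085 g per mole.
28.085/142.053 = 0.1977 → 19.77%.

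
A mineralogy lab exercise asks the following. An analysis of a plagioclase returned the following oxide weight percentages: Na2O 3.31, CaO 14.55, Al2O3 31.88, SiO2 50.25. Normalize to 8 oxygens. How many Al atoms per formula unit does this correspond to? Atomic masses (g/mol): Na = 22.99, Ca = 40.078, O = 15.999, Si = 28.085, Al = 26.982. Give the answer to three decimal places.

1.711 Al apfu

Na2O (M=61.979): mol = 0.05341; Na = 0.10682, O = 0.05341.
CaO (M=56.077): mol = 0.25946; Ca = 0.25946, O = 0.25946.
Al2O3 (M=101.961): mol = 0.31267; Al = 0.62534, O = 0.93801.
SiO2 (M=60.083): mol = 0.83634; Si = 0.83634, O = 1.67268.
ΣO = 2.92356; factor = 8/ΣO = 2.73639.
Al apfu = 0.62534 × 2.73639 = 1.711.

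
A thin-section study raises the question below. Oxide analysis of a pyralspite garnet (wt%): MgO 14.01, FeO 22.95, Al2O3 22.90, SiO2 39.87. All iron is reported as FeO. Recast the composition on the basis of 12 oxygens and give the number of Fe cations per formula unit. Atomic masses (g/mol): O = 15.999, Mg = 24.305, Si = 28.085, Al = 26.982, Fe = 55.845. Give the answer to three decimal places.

1.437 Fe apfu

14.01 wt% MgO ÷ 40.304 g/mol = 0.34761 mol, giving 0.34761 Mg and 0.34761 O.
22.95 wt% FeO ÷ 71.844 g/mol = 0.31944 mol, giving 0.31944 Fe and 0.31944 O.
22.90 wt% Al2O3 ÷ 101.961 g/mol = 0.22460 mol, giving 0.44920 Al and 0.67380 O.
39.87 wt% SiO2 ÷ 60.083 g/mol = 0.66358 mol, giving 0.66358 Si and 1.32716 O.
Oxygen sums to 2.66801; scaling by 12/2.66801 = 4.49773 puts the formula on 12 O.
Fe: 0.31944 × 4.49773 = 1.437 atoms per formula unit.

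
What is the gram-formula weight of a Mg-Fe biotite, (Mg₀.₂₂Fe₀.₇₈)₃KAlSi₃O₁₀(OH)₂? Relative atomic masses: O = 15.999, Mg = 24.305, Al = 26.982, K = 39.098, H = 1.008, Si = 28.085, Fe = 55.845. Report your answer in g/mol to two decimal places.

491.06 g/mol

Mg: 0.66 × 24.305 = 16.0413
Fe: 2.34 × 55.845 = 130.6773
K: 1 × 39.098 = 39.0980
Al: 1 × 26.982 = 26.9820
Si: 3 × 28.085 = 84.2550
O: 12 × 15.999 = 191.9880
H: 2 × 1.008 = 2.0160
Summing the contributions gives the formula mass.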